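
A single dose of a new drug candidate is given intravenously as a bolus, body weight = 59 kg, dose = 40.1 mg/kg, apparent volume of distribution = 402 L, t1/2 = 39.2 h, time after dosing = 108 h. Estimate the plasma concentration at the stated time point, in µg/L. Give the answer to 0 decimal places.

Total dose = 40.1 × 59 = 2366 mg
C₀ = Dose / Vd = 2366 / 402 = 5.886 mg/L
k = ln2 / t½ = 0.693147 / 39.2 = 0.01768 h⁻¹
C = C₀ · e^(−k·t) = 5.886 × e^(−0.01768 × 108)
  = 5.886 × 0.1482 = 0.8723 mg/L
Convert: 0.8723 mg/L × 1000 = 872.3 µg/L

872 µg/L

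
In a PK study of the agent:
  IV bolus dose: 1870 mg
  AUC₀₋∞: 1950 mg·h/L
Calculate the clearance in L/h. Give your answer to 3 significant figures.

CL = Dose / AUC = 1870 / 1950 = 0.9590 L/h

0.959 L/h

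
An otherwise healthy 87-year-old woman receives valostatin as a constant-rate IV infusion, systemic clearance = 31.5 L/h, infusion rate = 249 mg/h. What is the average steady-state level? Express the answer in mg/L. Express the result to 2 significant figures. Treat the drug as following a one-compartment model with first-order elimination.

At steady state Css = R₀ / CL = 249 / 31.50 = 7.905 mg/L

7.9 mg/L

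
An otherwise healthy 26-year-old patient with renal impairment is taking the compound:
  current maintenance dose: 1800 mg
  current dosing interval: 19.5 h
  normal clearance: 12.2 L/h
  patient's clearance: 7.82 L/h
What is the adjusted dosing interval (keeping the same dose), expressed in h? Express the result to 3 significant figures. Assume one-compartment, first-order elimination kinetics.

To keep the same average steady-state level, dosing rate must scale with clearance.
CL ratio = 7.82 / 12.2 = 0.6410
New interval (same dose) = 19.5 / 0.6410 = 30.42 h

30.4 h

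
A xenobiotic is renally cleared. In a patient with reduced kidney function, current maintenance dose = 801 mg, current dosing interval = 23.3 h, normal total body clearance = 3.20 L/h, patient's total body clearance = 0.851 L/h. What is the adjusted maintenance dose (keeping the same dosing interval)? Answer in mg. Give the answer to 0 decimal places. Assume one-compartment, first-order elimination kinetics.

213 mg

To keep the same average steady-state level, dosing rate must scale with clearance.
CL ratio = 0.851 / 3.20 = 0.2659
New dose (same interval) = 801 × 0.2659 = 213.0 mg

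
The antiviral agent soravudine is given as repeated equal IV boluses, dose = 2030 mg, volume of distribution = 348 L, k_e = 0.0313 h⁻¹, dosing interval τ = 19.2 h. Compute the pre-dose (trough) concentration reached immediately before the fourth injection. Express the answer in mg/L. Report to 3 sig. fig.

5.91 mg/L

C₀ per dose = Dose / Vd = 2030 / 348 = 5.833 mg/L
Fraction remaining after one interval: r = e^(−kτ) = e^(−0.03130 × 19.2) = 0.5483
Before dose 4, 3 doses have been given (aged 1τ, 2τ, 3τ).
C_trough = C₀ × (r + r² + … + r^3) = C₀ × r(1−r^3)/(1−r)
        = 5.833 × 0.5483 × (1 − 0.1648) / (1 − 0.5483) = 5.914 mg/L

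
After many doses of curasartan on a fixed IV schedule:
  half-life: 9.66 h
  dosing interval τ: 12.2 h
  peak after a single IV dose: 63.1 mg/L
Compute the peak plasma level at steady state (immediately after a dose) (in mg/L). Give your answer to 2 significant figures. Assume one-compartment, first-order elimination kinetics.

110 mg/L

k = ln2 / t½ = 0.693147 / 9.66 = 0.07175 h⁻¹
e^(−kτ) = e^(−0.07175 × 12.2) = 0.4167
Accumulation ratio R = 1 / (1 − e^(−kτ)) = 1 / (1 − 0.4167) = 1.714
Steady-state peak = C₀ × R = 63.1 × 1.714 = 108.2 mg/L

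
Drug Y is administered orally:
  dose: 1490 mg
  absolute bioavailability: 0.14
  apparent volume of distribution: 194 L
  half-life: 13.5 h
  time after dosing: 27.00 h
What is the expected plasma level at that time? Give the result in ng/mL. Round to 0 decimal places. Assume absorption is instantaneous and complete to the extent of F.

269 ng/mL

Amount reaching circulation = F × Dose = 0.14 × 1490 = 208.6 mg
C₀ = F·Dose / Vd = 208.6 / 194 = 1.075 mg/L
k = ln2 / t½ = 0.693147 / 13.5 = 0.05134 h⁻¹
t / t½ = 27.00 / 13.5 = 2 half-lives
C = C₀ × (1/2)^2 = 1.075 × 0.2500 = 0.2688 mg/L
Convert: 0.2688 mg/L × 1000 = 268.8 ng/mL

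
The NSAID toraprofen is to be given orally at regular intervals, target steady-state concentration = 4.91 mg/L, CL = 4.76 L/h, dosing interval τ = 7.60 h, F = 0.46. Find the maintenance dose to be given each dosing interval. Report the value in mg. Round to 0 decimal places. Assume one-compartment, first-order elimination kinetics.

At steady state, F × (Dose/τ) = Css × CL.
Dose = Css × CL × τ / F = 4.91 × 4.760 × 7.60 / 0.46 = 386.1 mg

386 mg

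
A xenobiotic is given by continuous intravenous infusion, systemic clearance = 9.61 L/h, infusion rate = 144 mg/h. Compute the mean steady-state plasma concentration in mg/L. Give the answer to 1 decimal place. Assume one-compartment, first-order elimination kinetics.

At steady state Css = R₀ / CL = 144 / 9.610 = 14.98 mg/L

15.0 mg/L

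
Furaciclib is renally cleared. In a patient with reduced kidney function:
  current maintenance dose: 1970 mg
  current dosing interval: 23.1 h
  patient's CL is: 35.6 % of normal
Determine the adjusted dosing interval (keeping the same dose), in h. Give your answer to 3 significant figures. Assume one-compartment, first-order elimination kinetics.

64.9 h

To keep the same average steady-state level, dosing rate must scale with clearance.
CL ratio = 35.6 / 100 = 0.3560
New interval (same dose) = 23.1 / 0.3560 = 64.89 h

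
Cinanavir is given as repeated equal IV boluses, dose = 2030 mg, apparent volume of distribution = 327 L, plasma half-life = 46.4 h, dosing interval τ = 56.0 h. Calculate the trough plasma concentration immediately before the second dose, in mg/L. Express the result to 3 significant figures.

2.69 mg/L

C₀ per dose = Dose / Vd = 2030 / 327 = 6.208 mg/L
k = ln2 / t½ = 0.693147 / 46.4 = 0.01494 h⁻¹
Fraction remaining after one interval: r = e^(−kτ) = e^(−0.01494 × 56.0) = 0.4332
Before dose 2, 1 dose has been given (aged 1τ).
C_trough = C₀ × r = 6.208 × 0.4332 = 2.689 mg/L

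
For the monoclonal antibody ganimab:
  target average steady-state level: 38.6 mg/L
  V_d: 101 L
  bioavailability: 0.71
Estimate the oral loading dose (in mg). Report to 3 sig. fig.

LD = Css × Vd / F = 38.6 × 101 / 0.71 = 5491 mg

5490 mg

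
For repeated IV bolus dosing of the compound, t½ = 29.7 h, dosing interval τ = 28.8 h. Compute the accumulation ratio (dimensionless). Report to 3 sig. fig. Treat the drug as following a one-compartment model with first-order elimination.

2.04

k = ln2 / t½ = 0.693147 / 29.7 = 0.02334 h⁻¹
e^(−kτ) = e^(−0.02334 × 28.8) = 0.5106
Accumulation ratio R = 1 / (1 − e^(−kτ)) = 1 / (1 − 0.5106) = 2.043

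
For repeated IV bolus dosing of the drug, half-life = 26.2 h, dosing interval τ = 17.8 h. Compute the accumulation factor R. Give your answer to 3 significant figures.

2.66

k = ln2 / t½ = 0.693147 / 26.2 = 0.02646 h⁻¹
e^(−kτ) = e^(−0.02646 × 17.8) = 0.6244
Accumulation ratio R = 1 / (1 − e^(−kτ)) = 1 / (1 − 0.6244) = 2.662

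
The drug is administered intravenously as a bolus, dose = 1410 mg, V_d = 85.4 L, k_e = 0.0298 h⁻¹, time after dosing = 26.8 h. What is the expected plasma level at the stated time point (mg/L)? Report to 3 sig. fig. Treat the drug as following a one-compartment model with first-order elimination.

C₀ = Dose / Vd = 1410 / 85.4 = 16.51 mg/L
C = C₀ · e^(−k·t) = 16.51 × e^(−0.02980 × 26.8)
  = 16.51 × 0.4499 = 7.428 mg/L

7.43 mg/L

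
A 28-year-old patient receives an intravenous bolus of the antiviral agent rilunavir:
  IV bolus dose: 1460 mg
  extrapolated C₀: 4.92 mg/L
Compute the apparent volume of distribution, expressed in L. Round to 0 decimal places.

Vd = Dose / C₀ = 1460 / 4.92 = 296.7 L

297 L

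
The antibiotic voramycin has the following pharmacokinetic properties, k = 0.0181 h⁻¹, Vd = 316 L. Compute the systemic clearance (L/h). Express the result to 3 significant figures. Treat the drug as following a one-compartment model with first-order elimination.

5.72 L/h

CL = k × Vd = 0.0181 × 316 = 5.720 L/h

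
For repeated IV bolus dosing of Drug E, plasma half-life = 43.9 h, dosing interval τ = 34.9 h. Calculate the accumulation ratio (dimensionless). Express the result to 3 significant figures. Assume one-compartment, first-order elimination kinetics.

k = ln2 / t½ = 0.693147 / 43.9 = 0.01579 h⁻¹
e^(−kτ) = e^(−0.01579 × 34.9) = 0.5763
Accumulation ratio R = 1 / (1 − e^(−kτ)) = 1 / (1 − 0.5763) = 2.360

2.36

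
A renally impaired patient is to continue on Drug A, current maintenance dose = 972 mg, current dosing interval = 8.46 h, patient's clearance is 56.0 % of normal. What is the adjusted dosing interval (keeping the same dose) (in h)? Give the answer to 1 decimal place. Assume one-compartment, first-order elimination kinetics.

To keep the same average steady-state level, dosing rate must scale with clearance.
CL ratio = 56.0 / 100 = 0.5600
New interval (same dose) = 8.46 / 0.5600 = 15.11 h

15.1 h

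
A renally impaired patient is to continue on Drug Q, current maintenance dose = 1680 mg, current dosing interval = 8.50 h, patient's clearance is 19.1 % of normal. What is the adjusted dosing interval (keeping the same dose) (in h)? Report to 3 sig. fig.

44.5 h

To keep the same average steady-state level, dosing rate must scale with clearance.
CL ratio = 19.1 / 100 = 0.1910
New interval (same dose) = 8.50 / 0.1910 = 44.50 h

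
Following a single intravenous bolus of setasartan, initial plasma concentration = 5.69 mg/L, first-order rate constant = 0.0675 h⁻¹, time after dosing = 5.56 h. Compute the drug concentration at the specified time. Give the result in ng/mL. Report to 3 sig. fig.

3910 ng/mL

C = C₀ · e^(−k·t) = 5.690 × e^(−0.06750 × 5.56)
  = 5.690 × 0.6871 = 3.910 mg/L
Convert: 3.910 mg/L × 1000 = 3910 ng/mL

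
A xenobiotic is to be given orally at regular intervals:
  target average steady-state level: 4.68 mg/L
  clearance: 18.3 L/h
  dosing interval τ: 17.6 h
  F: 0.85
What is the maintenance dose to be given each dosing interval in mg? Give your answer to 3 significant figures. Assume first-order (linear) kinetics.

1770 mg

At steady state, F × (Dose/τ) = Css × CL.
Dose = Css × CL × τ / F = 4.68 × 18.30 × 17.6 / 0.85 = 1773 mg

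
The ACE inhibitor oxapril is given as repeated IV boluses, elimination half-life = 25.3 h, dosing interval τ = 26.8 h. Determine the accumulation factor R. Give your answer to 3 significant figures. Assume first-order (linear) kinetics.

1.92

k = ln2 / t½ = 0.693147 / 25.3 = 0.02740 h⁻¹
e^(−kτ) = e^(−0.02740 × 26.8) = 0.4798
Accumulation ratio R = 1 / (1 − e^(−kτ)) = 1 / (1 − 0.4798) = 1.922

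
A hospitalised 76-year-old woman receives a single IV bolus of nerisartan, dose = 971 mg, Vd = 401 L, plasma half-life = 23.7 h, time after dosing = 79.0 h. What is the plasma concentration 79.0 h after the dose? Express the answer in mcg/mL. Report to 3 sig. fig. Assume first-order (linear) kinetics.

C₀ = Dose / Vd = 971.0 / 401 = 2.421 mg/L
k = ln2 / t½ = 0.693147 / 23.7 = 0.02925 h⁻¹
C = C₀ · e^(−k·t) = 2.421 × e^(−0.02925 × 79.0)
  = 2.421 × 0.09919 = 0.2401 mg/L
(0.2401 mg/L = 0.2401 mcg/mL)

0.240 mcg/mL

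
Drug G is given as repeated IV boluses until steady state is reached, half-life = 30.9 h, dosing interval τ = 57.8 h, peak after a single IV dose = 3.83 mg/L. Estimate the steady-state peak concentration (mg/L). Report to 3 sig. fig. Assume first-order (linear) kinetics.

k = ln2 / t½ = 0.693147 / 30.9 = 0.02243 h⁻¹
e^(−kτ) = e^(−0.02243 × 57.8) = 0.2735
Accumulation ratio R = 1 / (1 − e^(−kτ)) = 1 / (1 − 0.2735) = 1.376
Steady-state peak = C₀ × R = 3.83 × 1.376 = 5.270 mg/L

5.27 mg/L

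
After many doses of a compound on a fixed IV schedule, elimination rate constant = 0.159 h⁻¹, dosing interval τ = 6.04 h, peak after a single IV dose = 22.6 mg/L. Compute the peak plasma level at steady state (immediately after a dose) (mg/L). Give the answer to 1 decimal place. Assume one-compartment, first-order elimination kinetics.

e^(−kτ) = e^(−0.1590 × 6.04) = 0.3828
Accumulation ratio R = 1 / (1 − e^(−kτ)) = 1 / (1 − 0.3828) = 1.620
Steady-state peak = C₀ × R = 22.6 × 1.620 = 36.61 mg/L

36.6 mg/L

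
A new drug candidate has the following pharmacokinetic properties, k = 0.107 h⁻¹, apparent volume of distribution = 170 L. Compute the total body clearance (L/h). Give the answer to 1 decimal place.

CL = k × Vd = 0.107 × 170 = 18.19 L/h

18.2 L/h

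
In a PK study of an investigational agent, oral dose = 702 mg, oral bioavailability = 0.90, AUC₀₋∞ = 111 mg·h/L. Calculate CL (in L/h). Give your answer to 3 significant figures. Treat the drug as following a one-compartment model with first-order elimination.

CL = F·Dose / AUC = 0.90 × 702 / 111 = 5.692 L/h

5.69 L/h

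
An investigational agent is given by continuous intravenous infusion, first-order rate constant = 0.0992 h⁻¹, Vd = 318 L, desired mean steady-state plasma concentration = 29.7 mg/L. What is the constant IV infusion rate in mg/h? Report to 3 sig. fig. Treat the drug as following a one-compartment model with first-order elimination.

937 mg/h

CL = k × Vd = 0.09920 × 318 = 31.55 L/h
At steady state, infusion rate R₀ = Css × CL = 29.7 × 31.55 = 937.0 mg/h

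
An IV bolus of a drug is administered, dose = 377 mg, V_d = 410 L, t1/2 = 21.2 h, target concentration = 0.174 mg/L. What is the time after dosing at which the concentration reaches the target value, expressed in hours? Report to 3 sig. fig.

50.9 h

C₀ = Dose / Vd = 377.0 / 410 = 0.9195 mg/L
k = ln2 / t½ = 0.693147 / 21.2 = 0.03270 h⁻¹
t = ln(C₀ / C) / k = ln(0.9195 / 0.174) / 0.03270
  = ln(5.284) / 0.03270 = 1.665 / 0.03270 = 50.92 h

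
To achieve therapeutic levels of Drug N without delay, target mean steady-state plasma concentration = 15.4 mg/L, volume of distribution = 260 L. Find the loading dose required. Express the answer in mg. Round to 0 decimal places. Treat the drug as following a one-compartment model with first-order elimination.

4004 mg

LD = Css × Vd = 15.4 × 260 = 4004 mg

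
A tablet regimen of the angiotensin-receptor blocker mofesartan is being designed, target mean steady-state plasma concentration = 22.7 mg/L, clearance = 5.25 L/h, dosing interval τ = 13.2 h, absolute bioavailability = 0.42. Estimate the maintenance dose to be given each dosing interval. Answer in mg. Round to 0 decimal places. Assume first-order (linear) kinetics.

At steady state, F × (Dose/τ) = Css × CL.
Dose = Css × CL × τ / F = 22.7 × 5.250 × 13.2 / 0.42 = 3746 mg

3746 mg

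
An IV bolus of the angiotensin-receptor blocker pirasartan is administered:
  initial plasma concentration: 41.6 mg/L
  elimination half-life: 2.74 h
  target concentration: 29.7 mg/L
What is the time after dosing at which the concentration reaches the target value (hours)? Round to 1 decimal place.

k = ln2 / t½ = 0.693147 / 2.74 = 0.2530 h⁻¹
t = ln(C₀ / C) / k = ln(41.60 / 29.7) / 0.2530
  = ln(1.401) / 0.2530 = 0.3372 / 0.2530 = 1.333 h

1.3 h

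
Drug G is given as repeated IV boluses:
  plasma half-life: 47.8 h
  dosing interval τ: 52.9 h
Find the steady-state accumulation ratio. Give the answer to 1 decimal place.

1.9

k = ln2 / t½ = 0.693147 / 47.8 = 0.01450 h⁻¹
e^(−kτ) = e^(−0.01450 × 52.9) = 0.4644
Accumulation ratio R = 1 / (1 − e^(−kτ)) = 1 / (1 − 0.4644) = 1.867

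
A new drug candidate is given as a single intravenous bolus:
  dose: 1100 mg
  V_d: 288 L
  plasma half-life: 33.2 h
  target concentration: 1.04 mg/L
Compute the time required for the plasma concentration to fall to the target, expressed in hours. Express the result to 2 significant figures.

C₀ = Dose / Vd = 1100 / 288 = 3.819 mg/L
k = ln2 / t½ = 0.693147 / 33.2 = 0.02088 h⁻¹
t = ln(C₀ / C) / k = ln(3.819 / 1.04) / 0.02088
  = ln(3.672) / 0.02088 = 1.301 / 0.02088 = 62.31 h

62 h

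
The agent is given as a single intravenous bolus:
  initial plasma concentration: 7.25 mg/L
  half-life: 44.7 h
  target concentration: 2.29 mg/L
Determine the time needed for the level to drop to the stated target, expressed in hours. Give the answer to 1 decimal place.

74.3 h

k = ln2 / t½ = 0.693147 / 44.7 = 0.01551 h⁻¹
t = ln(C₀ / C) / k = ln(7.250 / 2.29) / 0.01551
  = ln(3.166) / 0.01551 = 1.152 / 0.01551 = 74.27 h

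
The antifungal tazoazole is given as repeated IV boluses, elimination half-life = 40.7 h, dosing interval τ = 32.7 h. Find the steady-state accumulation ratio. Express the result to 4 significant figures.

2.342

k = ln2 / t½ = 0.693147 / 40.7 = 0.01703 h⁻¹
e^(−kτ) = e^(−0.01703 × 32.7) = 0.5730
Accumulation ratio R = 1 / (1 − e^(−kτ)) = 1 / (1 − 0.5730) = 2.342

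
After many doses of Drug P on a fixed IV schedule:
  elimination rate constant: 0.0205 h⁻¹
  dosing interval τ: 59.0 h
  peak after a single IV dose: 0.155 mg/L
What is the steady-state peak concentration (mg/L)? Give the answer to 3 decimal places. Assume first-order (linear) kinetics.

e^(−kτ) = e^(−0.02050 × 59.0) = 0.2983
Accumulation ratio R = 1 / (1 − e^(−kτ)) = 1 / (1 − 0.2983) = 1.425
Steady-state peak = C₀ × R = 0.155 × 1.425 = 0.2209 mg/L

0.221 mg/L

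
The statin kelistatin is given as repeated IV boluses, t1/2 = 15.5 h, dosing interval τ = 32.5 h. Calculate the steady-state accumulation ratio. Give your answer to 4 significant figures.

k = ln2 / t½ = 0.693147 / 15.5 = 0.04472 h⁻¹
e^(−kτ) = e^(−0.04472 × 32.5) = 0.2338
Accumulation ratio R = 1 / (1 − e^(−kτ)) = 1 / (1 − 0.2338) = 1.305

1.305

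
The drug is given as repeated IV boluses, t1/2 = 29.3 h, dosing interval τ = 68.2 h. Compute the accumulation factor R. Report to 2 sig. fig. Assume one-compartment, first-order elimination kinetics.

1.2

k = ln2 / t½ = 0.693147 / 29.3 = 0.02366 h⁻¹
e^(−kτ) = e^(−0.02366 × 68.2) = 0.1992
Accumulation ratio R = 1 / (1 − e^(−kτ)) = 1 / (1 − 0.1992) = 1.249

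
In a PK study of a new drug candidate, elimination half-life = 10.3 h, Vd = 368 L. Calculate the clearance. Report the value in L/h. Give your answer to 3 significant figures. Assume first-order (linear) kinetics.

k = ln2 / t½ = 0.693147 / 10.3 = 0.06730 h⁻¹
CL = k × Vd = 0.06730 × 368 = 24.77 L/h

24.8 L/h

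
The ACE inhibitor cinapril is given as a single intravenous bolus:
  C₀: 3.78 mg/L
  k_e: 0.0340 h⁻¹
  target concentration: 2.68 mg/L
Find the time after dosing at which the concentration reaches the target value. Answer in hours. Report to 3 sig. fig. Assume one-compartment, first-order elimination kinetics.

10.1 h

t = ln(C₀ / C) / k = ln(3.780 / 2.68) / 0.03400
  = ln(1.410) / 0.03400 = 0.3436 / 0.03400 = 10.11 h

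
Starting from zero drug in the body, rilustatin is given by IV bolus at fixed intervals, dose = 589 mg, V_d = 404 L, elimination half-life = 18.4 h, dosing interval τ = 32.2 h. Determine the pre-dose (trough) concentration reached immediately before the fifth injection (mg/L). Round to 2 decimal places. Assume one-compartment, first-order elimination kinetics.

0.61 mg/L

C₀ per dose = Dose / Vd = 589 / 404 = 1.458 mg/L
k = ln2 / t½ = 0.693147 / 18.4 = 0.03767 h⁻¹
Fraction remaining after one interval: r = e^(−kτ) = e^(−0.03767 × 32.2) = 0.2973
Before dose 5, 4 doses have been given (aged 1τ, 2τ, 3τ, 4τ).
C_trough = C₀ × (r + r² + … + r^4) = C₀ × r(1−r^4)/(1−r)
        = 1.458 × 0.2973 × (1 − 0.007812) / (1 − 0.2973) = 0.6120 mg/L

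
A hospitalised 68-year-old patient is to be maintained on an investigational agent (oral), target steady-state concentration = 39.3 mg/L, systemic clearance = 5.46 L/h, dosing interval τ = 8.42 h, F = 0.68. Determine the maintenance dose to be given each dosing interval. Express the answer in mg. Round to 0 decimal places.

At steady state, F × (Dose/τ) = Css × CL.
Dose = Css × CL × τ / F = 39.3 × 5.460 × 8.42 / 0.68 = 2657 mg

2657 mg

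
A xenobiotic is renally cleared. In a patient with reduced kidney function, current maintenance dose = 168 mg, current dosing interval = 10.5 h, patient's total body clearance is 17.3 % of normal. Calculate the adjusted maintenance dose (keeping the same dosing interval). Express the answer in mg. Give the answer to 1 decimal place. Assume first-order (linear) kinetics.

29.1 mg

To keep the same average steady-state level, dosing rate must scale with clearance.
CL ratio = 17.3 / 100 = 0.1730
New dose (same interval) = 168 × 0.1730 = 29.06 mg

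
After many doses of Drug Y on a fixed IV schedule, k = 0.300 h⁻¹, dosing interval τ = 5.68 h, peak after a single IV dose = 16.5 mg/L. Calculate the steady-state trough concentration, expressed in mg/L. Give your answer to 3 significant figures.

e^(−kτ) = e^(−0.3000 × 5.68) = 0.1820
Accumulation ratio R = 1 / (1 − e^(−kτ)) = 1 / (1 − 0.1820) = 1.222
Steady-state trough = C₀ × R × e^(−kτ) = 16.5 × 1.222 × 0.1820 = 3.670 mg/L

3.67 mg/L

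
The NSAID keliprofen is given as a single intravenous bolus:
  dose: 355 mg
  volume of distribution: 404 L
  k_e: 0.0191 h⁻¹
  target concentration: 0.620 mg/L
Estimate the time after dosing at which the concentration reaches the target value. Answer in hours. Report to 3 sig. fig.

C₀ = Dose / Vd = 355.0 / 404 = 0.8787 mg/L
t = ln(C₀ / C) / k = ln(0.8787 / 0.620) / 0.01910
  = ln(1.417) / 0.01910 = 0.3485 / 0.01910 = 18.25 h

18.3 h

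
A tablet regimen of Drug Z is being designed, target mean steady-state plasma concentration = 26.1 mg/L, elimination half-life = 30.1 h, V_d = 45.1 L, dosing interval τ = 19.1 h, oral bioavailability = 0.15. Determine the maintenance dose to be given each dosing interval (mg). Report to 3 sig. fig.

3450 mg

k = ln2 / t½ = 0.693147 / 30.1 = 0.02303 h⁻¹
CL = k × Vd = 0.02303 × 45.1 = 1.039 L/h
At steady state, F × (Dose/τ) = Css × CL.
Dose = Css × CL × τ / F = 26.1 × 1.039 × 19.1 / 0.15 = 3453 mg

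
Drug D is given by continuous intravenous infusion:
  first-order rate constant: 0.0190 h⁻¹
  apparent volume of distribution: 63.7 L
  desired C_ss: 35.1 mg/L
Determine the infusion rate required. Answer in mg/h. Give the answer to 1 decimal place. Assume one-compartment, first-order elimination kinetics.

42.5 mg/h

CL = k × Vd = 0.01900 × 63.7 = 1.210 L/h
At steady state, infusion rate R₀ = Css × CL = 35.1 × 1.210 = 42.47 mg/h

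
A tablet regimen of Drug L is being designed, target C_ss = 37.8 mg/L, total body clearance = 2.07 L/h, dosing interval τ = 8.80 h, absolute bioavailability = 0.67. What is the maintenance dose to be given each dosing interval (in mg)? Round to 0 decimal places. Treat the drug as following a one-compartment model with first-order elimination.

At steady state, F × (Dose/τ) = Css × CL.
Dose = Css × CL × τ / F = 37.8 × 2.070 × 8.80 / 0.67 = 1028 mg

1028 mg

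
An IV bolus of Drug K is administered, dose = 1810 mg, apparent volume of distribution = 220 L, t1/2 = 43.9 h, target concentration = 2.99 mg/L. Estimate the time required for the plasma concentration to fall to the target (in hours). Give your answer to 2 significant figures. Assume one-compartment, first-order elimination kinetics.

C₀ = Dose / Vd = 1810 / 220 = 8.227 mg/L
k = ln2 / t½ = 0.693147 / 43.9 = 0.01579 h⁻¹
t = ln(C₀ / C) / k = ln(8.227 / 2.99) / 0.01579
  = ln(2.752) / 0.01579 = 1.012 / 0.01579 = 64.09 h

64 h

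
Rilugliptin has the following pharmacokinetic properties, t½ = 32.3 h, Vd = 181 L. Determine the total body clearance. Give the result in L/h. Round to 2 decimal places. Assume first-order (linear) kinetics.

k = ln2 / t½ = 0.693147 / 32.3 = 0.02146 h⁻¹
CL = k × Vd = 0.02146 × 181 = 3.884 L/h

3.88 L/h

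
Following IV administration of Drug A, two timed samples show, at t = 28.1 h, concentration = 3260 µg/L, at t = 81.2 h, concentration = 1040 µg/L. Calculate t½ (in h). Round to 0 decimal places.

k = ln(C₁/C₂) / (t₂ − t₁) = ln(3260/1040) / (81.2 − 28.1)
  = 1.143 / 53.10 = 0.02153 h⁻¹
t½ = ln2 / k = 0.693147 / 0.02153 = 32.19 h

32 h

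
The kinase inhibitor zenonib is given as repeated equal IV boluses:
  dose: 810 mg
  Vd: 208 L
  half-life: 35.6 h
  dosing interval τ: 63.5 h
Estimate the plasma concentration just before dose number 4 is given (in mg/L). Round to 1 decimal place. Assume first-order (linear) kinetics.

1.6 mg/L

C₀ per dose = Dose / Vd = 810 / 208 = 3.894 mg/L
k = ln2 / t½ = 0.693147 / 35.6 = 0.01947 h⁻¹
Fraction remaining after one interval: r = e^(−kτ) = e^(−0.01947 × 63.5) = 0.2904
Before dose 4, 3 doses have been given (aged 1τ, 2τ, 3τ).
C_trough = C₀ × (r + r² + … + r^3) = C₀ × r(1−r^3)/(1−r)
        = 3.894 × 0.2904 × (1 − 0.02449) / (1 − 0.2904) = 1.555 mg/L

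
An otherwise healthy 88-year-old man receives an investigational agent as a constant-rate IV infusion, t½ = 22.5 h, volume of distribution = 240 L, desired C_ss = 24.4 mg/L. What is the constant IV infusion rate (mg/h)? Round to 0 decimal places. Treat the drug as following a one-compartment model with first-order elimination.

180 mg/h

k = ln2 / t½ = 0.693147 / 22.5 = 0.03081 h⁻¹
CL = k × Vd = 0.03081 × 240 = 7.394 L/h
At steady state, infusion rate R₀ = Css × CL = 24.4 × 7.394 = 180.4 mg/h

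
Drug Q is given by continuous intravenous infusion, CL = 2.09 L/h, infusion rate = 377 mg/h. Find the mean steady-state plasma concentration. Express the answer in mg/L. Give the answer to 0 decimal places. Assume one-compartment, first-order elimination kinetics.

At steady state Css = R₀ / CL = 377 / 2.090 = 180.4 mg/L

180 mg/L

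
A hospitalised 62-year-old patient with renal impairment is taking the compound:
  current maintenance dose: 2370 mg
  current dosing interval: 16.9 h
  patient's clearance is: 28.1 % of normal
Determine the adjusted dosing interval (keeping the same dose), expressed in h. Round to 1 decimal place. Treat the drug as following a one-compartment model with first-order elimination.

To keep the same average steady-state level, dosing rate must scale with clearance.
CL ratio = 28.1 / 100 = 0.2810
New interval (same dose) = 16.9 / 0.2810 = 60.14 h

60.1 h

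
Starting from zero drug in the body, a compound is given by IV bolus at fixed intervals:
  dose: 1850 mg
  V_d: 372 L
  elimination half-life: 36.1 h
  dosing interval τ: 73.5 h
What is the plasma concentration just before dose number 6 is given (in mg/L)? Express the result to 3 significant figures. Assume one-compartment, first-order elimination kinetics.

1.60 mg/L

C₀ per dose = Dose / Vd = 1850 / 372 = 4.973 mg/L
k = ln2 / t½ = 0.693147 / 36.1 = 0.01920 h⁻¹
Fraction remaining after one interval: r = e^(−kτ) = e^(−0.01920 × 73.5) = 0.2439
Before dose 6, 5 doses have been given (aged 1τ, 2τ, 3τ, 4τ, 5τ).
C_trough = C₀ × (r + r² + … + r^5) = C₀ × r(1−r^5)/(1−r)
        = 4.973 × 0.2439 × (1 − 0.0008631) / (1 − 0.2439) = 1.603 mg/L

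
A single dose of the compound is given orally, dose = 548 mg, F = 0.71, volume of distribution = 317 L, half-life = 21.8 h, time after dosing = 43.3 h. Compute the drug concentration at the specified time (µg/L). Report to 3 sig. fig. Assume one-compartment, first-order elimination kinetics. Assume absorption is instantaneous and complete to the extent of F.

Amount reaching circulation = F × Dose = 0.71 × 548.0 = 389.1 mg
C₀ = F·Dose / Vd = 389.1 / 317 = 1.227 mg/L
k = ln2 / t½ = 0.693147 / 21.8 = 0.03180 h⁻¹
C = C₀ · e^(−k·t) = 1.227 × e^(−0.03180 × 43.3)
  = 1.227 × 0.2523 = 0.3096 mg/L
Convert: 0.3096 mg/L × 1000 = 309.6 µg/L

310 µg/L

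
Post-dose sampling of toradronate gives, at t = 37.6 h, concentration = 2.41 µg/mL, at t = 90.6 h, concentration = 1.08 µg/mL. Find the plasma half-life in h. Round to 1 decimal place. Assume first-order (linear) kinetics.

k = ln(C₁/C₂) / (t₂ − t₁) = ln(2.41/1.08) / (90.6 − 37.6)
  = 0.8027 / 53.00 = 0.01515 h⁻¹
t½ = ln2 / k = 0.693147 / 0.01515 = 45.75 h

45.8 h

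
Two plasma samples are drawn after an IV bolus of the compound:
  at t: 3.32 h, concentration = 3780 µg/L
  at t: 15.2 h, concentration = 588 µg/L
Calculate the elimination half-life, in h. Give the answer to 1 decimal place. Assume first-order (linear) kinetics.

k = ln(C₁/C₂) / (t₂ − t₁) = ln(3780/588) / (15.2 − 3.32)
  = 1.861 / 11.88 = 0.1566 h⁻¹
t½ = ln2 / k = 0.693147 / 0.1566 = 4.426 h

4.4 h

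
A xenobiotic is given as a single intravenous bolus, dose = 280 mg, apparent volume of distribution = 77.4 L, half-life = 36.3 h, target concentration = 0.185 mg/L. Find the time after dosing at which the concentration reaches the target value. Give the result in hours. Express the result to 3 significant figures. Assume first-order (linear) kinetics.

156 h

C₀ = Dose / Vd = 280.0 / 77.4 = 3.618 mg/L
k = ln2 / t½ = 0.693147 / 36.3 = 0.01909 h⁻¹
t = ln(C₀ / C) / k = ln(3.618 / 0.185) / 0.01909
  = ln(19.56) / 0.01909 = 2.973 / 0.01909 = 155.7 h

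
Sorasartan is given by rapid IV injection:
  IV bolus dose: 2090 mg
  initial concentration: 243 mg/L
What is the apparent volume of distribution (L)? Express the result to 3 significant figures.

Vd = Dose / C₀ = 2090 / 243 = 8.601 L

8.60 L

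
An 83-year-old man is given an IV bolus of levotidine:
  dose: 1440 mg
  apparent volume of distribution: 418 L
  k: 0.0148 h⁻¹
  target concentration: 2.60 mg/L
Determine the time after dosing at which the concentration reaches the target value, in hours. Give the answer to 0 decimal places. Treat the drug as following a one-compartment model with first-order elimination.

C₀ = Dose / Vd = 1440 / 418 = 3.445 mg/L
t = ln(C₀ / C) / k = ln(3.445 / 2.60) / 0.01480
  = ln(1.325) / 0.01480 = 0.2814 / 0.01480 = 19.01 h

19 h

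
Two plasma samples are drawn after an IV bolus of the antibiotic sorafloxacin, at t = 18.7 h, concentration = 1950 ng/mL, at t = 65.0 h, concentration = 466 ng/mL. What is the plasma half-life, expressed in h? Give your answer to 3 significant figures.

k = ln(C₁/C₂) / (t₂ − t₁) = ln(1950/466) / (65.0 − 18.7)
  = 1.431 / 46.30 = 0.03091 h⁻¹
t½ = ln2 / k = 0.693147 / 0.03091 = 22.42 h

22.4 h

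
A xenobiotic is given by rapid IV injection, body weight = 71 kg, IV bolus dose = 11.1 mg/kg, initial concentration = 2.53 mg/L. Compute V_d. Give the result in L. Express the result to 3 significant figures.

Dose = 11.1 × 71 = 788.1 mg
Vd = Dose / C₀ = 788.1 / 2.53 = 311.5 L

312 L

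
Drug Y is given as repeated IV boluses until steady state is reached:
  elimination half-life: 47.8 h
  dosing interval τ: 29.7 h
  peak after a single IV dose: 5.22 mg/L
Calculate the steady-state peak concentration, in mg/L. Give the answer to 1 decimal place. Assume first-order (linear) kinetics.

k = ln2 / t½ = 0.693147 / 47.8 = 0.01450 h⁻¹
e^(−kτ) = e^(−0.01450 × 29.7) = 0.6501
Accumulation ratio R = 1 / (1 − e^(−kτ)) = 1 / (1 − 0.6501) = 2.858
Steady-state peak = C₀ × R = 5.22 × 2.858 = 14.92 mg/L

14.9 mg/L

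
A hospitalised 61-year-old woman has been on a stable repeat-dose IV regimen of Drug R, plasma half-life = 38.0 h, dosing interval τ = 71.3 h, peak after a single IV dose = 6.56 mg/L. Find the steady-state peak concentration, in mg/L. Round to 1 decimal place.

9.0 mg/L

k = ln2 / t½ = 0.693147 / 38.0 = 0.01824 h⁻¹
e^(−kτ) = e^(−0.01824 × 71.3) = 0.2724
Accumulation ratio R = 1 / (1 − e^(−kτ)) = 1 / (1 − 0.2724) = 1.374
Steady-state peak = C₀ × R = 6.56 × 1.374 = 9.013 mg/L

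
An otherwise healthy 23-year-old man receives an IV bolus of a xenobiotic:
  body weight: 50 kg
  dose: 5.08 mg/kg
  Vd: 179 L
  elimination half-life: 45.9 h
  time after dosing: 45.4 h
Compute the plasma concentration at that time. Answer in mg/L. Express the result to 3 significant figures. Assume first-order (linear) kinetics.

Total dose = 5.08 × 50 = 254.0 mg
C₀ = Dose / Vd = 254.0 / 179 = 1.419 mg/L
k = ln2 / t½ = 0.693147 / 45.9 = 0.01510 h⁻¹
C = C₀ · e^(−k·t) = 1.419 × e^(−0.01510 × 45.4)
  = 1.419 × 0.5038 = 0.7149 mg/L

0.715 mg/L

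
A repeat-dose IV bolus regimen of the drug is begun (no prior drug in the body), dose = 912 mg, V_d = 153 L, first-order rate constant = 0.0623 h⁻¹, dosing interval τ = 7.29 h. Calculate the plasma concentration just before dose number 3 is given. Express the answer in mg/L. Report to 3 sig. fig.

C₀ per dose = Dose / Vd = 912 / 153 = 5.961 mg/L
Fraction remaining after one interval: r = e^(−kτ) = e^(−0.06230 × 7.29) = 0.6350
Before dose 3, 2 doses have been given (aged 1τ, 2τ).
C_trough = C₀ × (r + r²) = 5.961 × (0.6350 + 0.4032) = 6.189 mg/L

6.19 mg/L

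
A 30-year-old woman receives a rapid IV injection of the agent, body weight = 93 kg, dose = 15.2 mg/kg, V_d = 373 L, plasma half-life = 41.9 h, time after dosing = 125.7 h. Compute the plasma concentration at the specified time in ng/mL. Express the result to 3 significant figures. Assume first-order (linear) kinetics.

474 ng/mL

Total dose = 15.2 × 93 = 1414 mg
C₀ = Dose / Vd = 1414 / 373 = 3.791 mg/L
k = ln2 / t½ = 0.693147 / 41.9 = 0.01654 h⁻¹
t / t½ = 125.7 / 41.9 = 3 half-lives
C = C₀ × (1/2)^3 = 3.791 × 0.1250 = 0.4739 mg/L
Convert: 0.4739 mg/L × 1000 = 473.9 ng/mL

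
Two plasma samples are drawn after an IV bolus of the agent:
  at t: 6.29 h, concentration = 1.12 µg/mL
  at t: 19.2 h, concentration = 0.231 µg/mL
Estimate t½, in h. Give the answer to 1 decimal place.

k = ln(C₁/C₂) / (t₂ − t₁) = ln(1.12/0.231) / (19.2 − 6.29)
  = 1.579 / 12.91 = 0.1223 h⁻¹
t½ = ln2 / k = 0.693147 / 0.1223 = 5.668 h

5.7 h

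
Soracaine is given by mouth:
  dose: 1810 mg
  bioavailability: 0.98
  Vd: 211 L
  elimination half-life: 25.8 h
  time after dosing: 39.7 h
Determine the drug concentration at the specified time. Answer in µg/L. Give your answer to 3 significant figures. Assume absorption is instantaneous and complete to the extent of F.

Amount reaching circulation = F × Dose = 0.98 × 1810 = 1774 mg
C₀ = F·Dose / Vd = 1774 / 211 = 8.408 mg/L
k = ln2 / t½ = 0.693147 / 25.8 = 0.02687 h⁻¹
C = C₀ · e^(−k·t) = 8.408 × e^(−0.02687 × 39.7)
  = 8.408 × 0.3441 = 2.893 mg/L
Convert: 2.893 mg/L × 1000 = 2893 µg/L

2890 µg/L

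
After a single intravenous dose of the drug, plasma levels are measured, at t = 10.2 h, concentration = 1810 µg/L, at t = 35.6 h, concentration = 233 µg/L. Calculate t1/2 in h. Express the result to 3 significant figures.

k = ln(C₁/C₂) / (t₂ − t₁) = ln(1810/233) / (35.6 − 10.2)
  = 2.050 / 25.40 = 0.08071 h⁻¹
t½ = ln2 / k = 0.693147 / 0.08071 = 8.588 h

8.59 h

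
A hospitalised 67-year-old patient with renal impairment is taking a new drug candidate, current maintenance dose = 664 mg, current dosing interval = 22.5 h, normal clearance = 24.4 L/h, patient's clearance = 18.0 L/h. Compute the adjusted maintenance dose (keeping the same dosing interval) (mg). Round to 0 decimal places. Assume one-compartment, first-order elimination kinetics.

490 mg

To keep the same average steady-state level, dosing rate must scale with clearance.
CL ratio = 18.0 / 24.4 = 0.7377
New dose (same interval) = 664 × 0.7377 = 489.8 mg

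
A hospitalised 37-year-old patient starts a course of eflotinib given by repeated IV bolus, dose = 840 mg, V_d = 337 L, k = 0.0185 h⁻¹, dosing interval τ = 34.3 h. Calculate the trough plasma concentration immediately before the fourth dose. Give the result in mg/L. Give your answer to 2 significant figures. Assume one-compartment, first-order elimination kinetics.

C₀ per dose = Dose / Vd = 840 / 337 = 2.493 mg/L
Fraction remaining after one interval: r = e^(−kτ) = e^(−0.01850 × 34.3) = 0.5302
Before dose 4, 3 doses have been given (aged 1τ, 2τ, 3τ).
C_trough = C₀ × (r + r² + … + r^3) = C₀ × r(1−r^3)/(1−r)
        = 2.493 × 0.5302 × (1 − 0.1490) / (1 − 0.5302) = 2.394 mg/L

2.4 mg/L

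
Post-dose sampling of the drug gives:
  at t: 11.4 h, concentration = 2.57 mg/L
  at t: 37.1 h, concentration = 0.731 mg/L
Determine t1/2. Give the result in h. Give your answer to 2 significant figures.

14 h

k = ln(C₁/C₂) / (t₂ − t₁) = ln(2.57/0.731) / (37.1 − 11.4)
  = 1.257 / 25.70 = 0.04891 h⁻¹
t½ = ln2 / k = 0.693147 / 0.04891 = 14.17 h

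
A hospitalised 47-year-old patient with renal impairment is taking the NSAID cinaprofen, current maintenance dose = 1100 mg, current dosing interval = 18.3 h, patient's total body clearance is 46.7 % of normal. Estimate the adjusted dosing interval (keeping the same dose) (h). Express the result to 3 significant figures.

To keep the same average steady-state level, dosing rate must scale with clearance.
CL ratio = 46.7 / 100 = 0.4670
New interval (same dose) = 18.3 / 0.4670 = 39.19 h

39.2 h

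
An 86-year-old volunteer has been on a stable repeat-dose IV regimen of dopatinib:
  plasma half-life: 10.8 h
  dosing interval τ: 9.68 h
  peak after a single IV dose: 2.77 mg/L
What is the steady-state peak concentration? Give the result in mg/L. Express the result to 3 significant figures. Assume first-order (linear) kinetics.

5.99 mg/L

k = ln2 / t½ = 0.693147 / 10.8 = 0.06418 h⁻¹
e^(−kτ) = e^(−0.06418 × 9.68) = 0.5373
Accumulation ratio R = 1 / (1 − e^(−kτ)) = 1 / (1 − 0.5373) = 2.161
Steady-state peak = C₀ × R = 2.77 × 2.161 = 5.986 mg/L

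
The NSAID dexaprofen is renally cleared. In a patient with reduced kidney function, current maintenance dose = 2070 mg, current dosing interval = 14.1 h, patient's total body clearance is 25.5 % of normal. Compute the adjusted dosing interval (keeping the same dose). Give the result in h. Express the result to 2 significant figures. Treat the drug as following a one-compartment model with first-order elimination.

55 h

To keep the same average steady-state level, dosing rate must scale with clearance.
CL ratio = 25.5 / 100 = 0.2550
New interval (same dose) = 14.1 / 0.2550 = 55.29 h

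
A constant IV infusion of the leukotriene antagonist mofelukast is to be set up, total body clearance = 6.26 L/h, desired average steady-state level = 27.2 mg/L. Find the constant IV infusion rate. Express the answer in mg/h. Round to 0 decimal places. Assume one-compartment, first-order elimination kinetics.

170 mg/h

At steady state, infusion rate R₀ = Css × CL = 27.2 × 6.260 = 170.3 mg/h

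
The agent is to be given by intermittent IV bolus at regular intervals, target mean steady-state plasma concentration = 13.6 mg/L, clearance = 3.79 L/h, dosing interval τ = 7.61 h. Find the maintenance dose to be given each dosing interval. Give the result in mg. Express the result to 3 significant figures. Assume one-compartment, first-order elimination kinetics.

At steady state, Dose/τ = Css × CL.
Dose = Css × CL × τ = 13.6 × 3.790 × 7.61 = 392.2 mg

392 mg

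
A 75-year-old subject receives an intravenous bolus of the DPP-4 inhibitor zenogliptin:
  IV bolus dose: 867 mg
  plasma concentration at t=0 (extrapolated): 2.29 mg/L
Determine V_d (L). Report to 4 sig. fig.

Vd = Dose / C₀ = 867.0 / 2.29 = 378.6 L

378.6 L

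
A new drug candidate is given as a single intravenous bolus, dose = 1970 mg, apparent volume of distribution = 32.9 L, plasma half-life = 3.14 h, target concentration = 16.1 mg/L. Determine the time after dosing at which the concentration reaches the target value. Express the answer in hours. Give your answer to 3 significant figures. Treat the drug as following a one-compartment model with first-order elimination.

5.95 h

C₀ = Dose / Vd = 1970 / 32.9 = 59.88 mg/L
k = ln2 / t½ = 0.693147 / 3.14 = 0.2207 h⁻¹
t = ln(C₀ / C) / k = ln(59.88 / 16.1) / 0.2207
  = ln(3.719) / 0.2207 = 1.313 / 0.2207 = 5.949 h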